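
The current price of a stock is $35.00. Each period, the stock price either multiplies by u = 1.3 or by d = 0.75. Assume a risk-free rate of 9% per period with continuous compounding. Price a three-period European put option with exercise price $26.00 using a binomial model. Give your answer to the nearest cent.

$0.53

Risk-neutral probability p = (e^0.09 − 0.75)/(1.3 − 0.75) = 0.3442/0.5500 = 0.6258
Terminal stock prices: S_uuu = 76.89, S_uud = 44.36, S_udd = 25.59, S_ddd = 14.77
Terminal payoffs (K − S): max(-50.89, 0) = 0, max(-18.36, 0) = 0, max(0.4062, 0) = 0.4062, max(11.23, 0) = 11.23
Node uu (S = 59.15): V_uu = e^(−0.09)·[0.6258·0.0000 + 0.3742·0.0000] = 0.0000
Node ud (S = 34.12): V_ud = e^(−0.09)·[0.6258·0.0000 + 0.3742·0.4062] = 0.1389
Node dd (S = 19.69): V_dd = e^(−0.09)·[0.6258·0.4062 + 0.3742·11.2344] = 4.0747
Node u (S = 45.5): V_u = e^(−0.09)·[0.6258·0.0000 + 0.3742·0.1389] = 0.0475
Node d (S = 26.25): V_d = e^(−0.09)·[0.6258·0.1389 + 0.3742·4.0747] = 1.4731
Node 0 (S = 35): V_0 = e^(−0.09)·[0.6258·0.0475 + 0.3742·1.4731] = 0.5310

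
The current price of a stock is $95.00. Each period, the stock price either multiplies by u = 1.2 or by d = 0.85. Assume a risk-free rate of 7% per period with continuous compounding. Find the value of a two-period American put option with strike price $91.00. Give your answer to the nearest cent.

Risk-neutral probability p = (e^0.07 − 0.85)/(1.2 − 0.85) = 0.2225/0.3500 = 0.6357
Terminal stock prices: S_uu = 136.8, S_ud = 96.9, S_dd = 68.64
Terminal payoffs (K − S): max(-45.8, 0) = 0, max(-5.9, 0) = 0, max(22.36, 0) = 22.36
Node u (S = 114): continuation = e^(−0.07)·[0.6357·0.0000 + 0.3643·0.0000] = 0.0000; exercise value = 0.0000 ≤ continuation, so V_u = 0.0000
Node d (S = 80.75): continuation = e^(−0.07)·[0.6357·0.0000 + 0.3643·22.3625] = 7.5951; exercise value = 10.2500 > continuation, so V_d = 10.2500 (exercise)
Node 0 (S = 95): continuation = e^(−0.07)·[0.6357·0.0000 + 0.3643·10.2500] = 3.4813; exercise value = 0.0000 ≤ continuation, so V_0 = 3.4813

$3.48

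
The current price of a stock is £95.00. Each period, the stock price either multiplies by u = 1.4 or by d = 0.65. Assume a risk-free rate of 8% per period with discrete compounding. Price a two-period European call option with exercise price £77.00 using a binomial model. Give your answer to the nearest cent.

Risk-neutral probability p = (1 + 0.08 − 0.65)/(1.4 − 0.65) = 0.4300/0.7500 = 0.5733
Terminal stock prices: S_uu = 186.2, S_ud = 86.45, S_dd = 40.14
Terminal payoffs (S − K): max(109.2, 0) = 109.2, max(9.45, 0) = 9.45, max(-36.86, 0) = 0
Node u (S = 133): V_u = 1/1.08·[0.5733·109.2000 + 0.4267·9.4500] = 61.7037
Node d (S = 61.75): V_d = 1/1.08·[0.5733·9.4500 + 0.4267·0.0000] = 5.0167
Node 0 (S = 95): V_0 = 1/1.08·[0.5733·61.7037 + 0.4267·5.0167] = 34.7382

£34.74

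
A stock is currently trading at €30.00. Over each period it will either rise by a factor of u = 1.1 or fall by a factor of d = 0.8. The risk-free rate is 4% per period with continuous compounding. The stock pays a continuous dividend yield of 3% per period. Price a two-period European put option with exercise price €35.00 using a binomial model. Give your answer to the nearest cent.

Per-period risk-free factor R = e^0.04 = 1.0408; dividend-adjusted growth = e^(0.04−0.03) = 1.0101.
Risk-neutral probability p = (1.0101 − 0.8)/(1.1 − 0.8) = 0.2101/0.3000 = 0.7002
Terminal stock prices: S_uu = 36.3, S_ud = 26.4, S_dd = 19.2
Terminal payoffs (K − S): max(-1.3, 0) = 0, max(8.6, 0) = 8.6, max(15.8, 0) = 15.8
Node u (S = 33): V_u = e^(−0.04)·[0.7002·0.0000 + 0.2998·8.6000] = 2.4775
Node d (S = 24): V_d = e^(−0.04)·[0.7002·8.6000 + 0.2998·15.8000] = 10.3369
Node 0 (S = 30): V_0 = e^(−0.04)·[0.7002·2.4775 + 0.2998·10.3369] = 4.6444

€4.64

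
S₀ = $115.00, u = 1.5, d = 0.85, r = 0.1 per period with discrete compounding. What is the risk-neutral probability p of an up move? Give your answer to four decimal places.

p = 0.3846

Risk-neutral probability p = (1 + 0.1 − 0.85)/(1.5 − 0.85) = 0.2500/0.6500 = 0.3846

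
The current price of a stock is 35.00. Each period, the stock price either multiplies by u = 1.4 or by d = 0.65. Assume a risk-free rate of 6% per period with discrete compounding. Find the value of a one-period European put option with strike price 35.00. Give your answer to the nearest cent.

Risk-neutral probability p = (1 + 0.06 − 0.65)/(1.4 − 0.65) = 0.4100/0.7500 = 0.5467
Terminal stock prices: S_u = 49, S_d = 22.75
Terminal payoffs (K − S): max(-14, 0) = 0, max(12.25, 0) = 12.25
Node 0 (S = 35): V_0 = 1/1.06·[0.5467·0.0000 + 0.4533·12.2500] = 5.2390

5.24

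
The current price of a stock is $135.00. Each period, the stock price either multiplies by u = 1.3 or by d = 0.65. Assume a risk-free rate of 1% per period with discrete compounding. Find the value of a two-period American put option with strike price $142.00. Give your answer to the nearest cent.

Risk-neutral probability p = (1 + 0.01 − 0.65)/(1.3 − 0.65) = 0.3600/0.6500 = 0.5538
Terminal stock prices: S_uu = 228.2, S_ud = 114.1, S_dd = 57.04
Terminal payoffs (K − S): max(-86.15, 0) = 0, max(27.92, 0) = 27.92, max(84.96, 0) = 84.96
Node u (S = 175.5): continuation = 1/1.01·[0.5538·0.0000 + 0.4462·27.9250] = 12.3355; exercise value = 0.0000 ≤ continuation, so V_u = 12.3355
Node d (S = 87.75): continuation = 1/1.01·[0.5538·27.9250 + 0.4462·84.9625] = 52.8441; exercise value = 54.2500 > continuation, so V_d = 54.2500 (exercise)
Node 0 (S = 135): continuation = 1/1.01·[0.5538·12.3355 + 0.4462·54.2500] = 30.7285; exercise value = 7.0000 ≤ continuation, so V_0 = 30.7285

$30.73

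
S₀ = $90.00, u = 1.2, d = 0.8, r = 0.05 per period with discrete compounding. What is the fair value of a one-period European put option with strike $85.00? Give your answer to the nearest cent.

Risk-neutral probability p = (1 + 0.05 − 0.8)/(1.2 − 0.8) = 0.2500/0.4000 = 0.6250
Terminal stock prices: S_u = 108, S_d = 72
Terminal payoffs (K − S): max(-23, 0) = 0, max(13, 0) = 13
Node 0 (S = 90): V_0 = 1/1.05·[0.6250·0.0000 + 0.3750·13.0000] = 4.6429

$4.64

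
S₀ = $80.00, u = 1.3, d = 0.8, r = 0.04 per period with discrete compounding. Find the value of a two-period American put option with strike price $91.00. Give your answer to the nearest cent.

$15.30

Risk-neutral probability p = (1 + 0.04 − 0.8)/(1.3 − 0.8) = 0.2400/0.5000 = 0.4800
Terminal stock prices: S_uu = 135.2, S_ud = 83.2, S_dd = 51.2
Terminal payoffs (K − S): max(-44.2, 0) = 0, max(7.8, 0) = 7.8, max(39.8, 0) = 39.8
Node u (S = 104): continuation = 1/1.04·[0.4800·0.0000 + 0.5200·7.8000] = 3.9000; exercise value = 0.0000 ≤ continuation, so V_u = 3.9000
Node d (S = 64): continuation = 1/1.04·[0.4800·7.8000 + 0.5200·39.8000] = 23.5000; exercise value = 27.0000 > continuation, so V_d = 27.0000 (exercise)
Node 0 (S = 80): continuation = 1/1.04·[0.4800·3.9000 + 0.5200·27.0000] = 15.3000; exercise value = 11.0000 ≤ continuation, so V_0 = 15.3000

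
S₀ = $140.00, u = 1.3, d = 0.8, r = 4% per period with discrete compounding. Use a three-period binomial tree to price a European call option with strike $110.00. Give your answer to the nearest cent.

Risk-neutral probability p = (1 + 0.04 − 0.8)/(1.3 − 0.8) = 0.2400/0.5000 = 0.4800
Terminal stock prices: S_uuu = 307.6, S_uud = 189.3, S_udd = 116.5, S_ddd = 71.68
Terminal payoffs (S − K): max(197.6, 0) = 197.6, max(79.28, 0) = 79.28, max(6.48, 0) = 6.48, max(-38.32, 0) = 0
Node uu (S = 236.6): V_uu = 1/1.04·[0.4800·197.5800 + 0.5200·79.2800] = 130.8308
Node ud (S = 145.6): V_ud = 1/1.04·[0.4800·79.2800 + 0.5200·6.4800] = 39.8308
Node dd (S = 89.6): V_dd = 1/1.04·[0.4800·6.4800 + 0.5200·0.0000] = 2.9908
Node u (S = 182): V_u = 1/1.04·[0.4800·130.8308 + 0.5200·39.8308] = 80.2988
Node d (S = 112): V_d = 1/1.04·[0.4800·39.8308 + 0.5200·2.9908] = 19.8788
Node 0 (S = 140): V_0 = 1/1.04·[0.4800·80.2988 + 0.5200·19.8788] = 47.0004

$47.00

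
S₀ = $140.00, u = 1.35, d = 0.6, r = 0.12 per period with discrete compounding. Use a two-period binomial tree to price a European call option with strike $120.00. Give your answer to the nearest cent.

Risk-neutral probability p = (1 + 0.12 − 0.6)/(1.35 − 0.6) = 0.5200/0.7500 = 0.6933
Terminal stock prices: S_uu = 255.2, S_ud = 113.4, S_dd = 50.4
Terminal payoffs (S − K): max(135.2, 0) = 135.2, max(-6.6, 0) = 0, max(-69.6, 0) = 0
Node u (S = 189): V_u = 1/1.12·[0.6933·135.1500 + 0.3067·0.0000] = 83.6643
Node d (S = 84): V_d = 1/1.12·[0.6933·0.0000 + 0.3067·0.0000] = 0.0000
Node 0 (S = 140): V_0 = 1/1.12·[0.6933·83.6643 + 0.3067·0.0000] = 51.7922

$51.79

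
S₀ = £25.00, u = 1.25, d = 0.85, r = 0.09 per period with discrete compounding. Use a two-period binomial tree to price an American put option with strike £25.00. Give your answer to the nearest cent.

£1.38

Risk-neutral probability p = (1 + 0.09 − 0.85)/(1.25 − 0.85) = 0.2400/0.4000 = 0.6000
Terminal stock prices: S_uu = 39.06, S_ud = 26.56, S_dd = 18.06
Terminal payoffs (K − S): max(-14.06, 0) = 0, max(-1.562, 0) = 0, max(6.938, 0) = 6.938
Node u (S = 31.25): continuation = 1/1.09·[0.6000·0.0000 + 0.4000·0.0000] = 0.0000; exercise value = 0.0000 ≤ continuation, so V_u = 0.0000
Node d (S = 21.25): continuation = 1/1.09·[0.6000·0.0000 + 0.4000·6.9375] = 2.5459; exercise value = 3.7500 > continuation, so V_d = 3.7500 (exercise)
Node 0 (S = 25): continuation = 1/1.09·[0.6000·0.0000 + 0.4000·3.7500] = 1.3761; exercise value = 0.0000 ≤ continuation, so V_0 = 1.3761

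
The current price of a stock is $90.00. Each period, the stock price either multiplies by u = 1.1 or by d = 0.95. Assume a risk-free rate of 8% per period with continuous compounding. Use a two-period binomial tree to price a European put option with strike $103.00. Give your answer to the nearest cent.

$1.74

Risk-neutral probability p = (e^0.08 − 0.95)/(1.1 − 0.95) = 0.1333/0.1500 = 0.8886
Terminal stock prices: S_uu = 108.9, S_ud = 94.05, S_dd = 81.22
Terminal payoffs (K − S): max(-5.9, 0) = 0, max(8.95, 0) = 8.95, max(21.78, 0) = 21.78
Node u (S = 99): V_u = e^(−0.08)·[0.8886·0.0000 + 0.1114·8.9500] = 0.9205
Node d (S = 85.5): V_d = e^(−0.08)·[0.8886·8.9500 + 0.1114·21.7750] = 9.5810
Node 0 (S = 90): V_0 = e^(−0.08)·[0.8886·0.9205 + 0.1114·9.5810] = 1.7405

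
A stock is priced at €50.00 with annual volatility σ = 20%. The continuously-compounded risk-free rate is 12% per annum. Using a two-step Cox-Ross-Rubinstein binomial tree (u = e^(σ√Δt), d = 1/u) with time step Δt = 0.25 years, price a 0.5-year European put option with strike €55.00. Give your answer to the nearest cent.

€4.04

CRR parameters: u = e^(σ√Δt) = e^(0.2·√0.25) = 1.1052, d = 1/u = 0.9048
Per-period rate: rΔt = 0.12·0.25 = 0.03, so R = e^0.03 = 1.0305
Risk-neutral probability p = (e^0.03 − 0.9048)/(1.1052 − 0.9048) = 0.1256/0.2003 = 0.6270
Terminal stock prices: S_uu = 61.07, S_ud = 50, S_dd = 40.94
Terminal payoffs (K − S): max(-6.07, 0) = 0, max(5, 0) = 5, max(14.06, 0) = 14.06
Node u (S = 55.26): V_u = e^(−0.03)·[0.6270·0.0000 + 0.3730·5.0000] = 1.8097
Node d (S = 45.24): V_d = e^(−0.03)·[0.6270·5.0000 + 0.3730·14.0635] = 8.1326
Node 0 (S = 50): V_0 = e^(−0.03)·[0.6270·1.8097 + 0.3730·8.1326] = 4.0447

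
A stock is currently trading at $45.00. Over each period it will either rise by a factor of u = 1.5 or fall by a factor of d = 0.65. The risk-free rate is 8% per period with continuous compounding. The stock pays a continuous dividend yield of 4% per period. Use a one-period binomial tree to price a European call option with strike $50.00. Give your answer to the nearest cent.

Per-period risk-free factor R = e^0.08 = 1.0833; dividend-adjusted growth = e^(0.08−0.04) = 1.0408.
Risk-neutral probability p = (1.0408 − 0.65)/(1.5 − 0.65) = 0.3908/0.8500 = 0.4598
Terminal stock prices: S_u = 67.5, S_d = 29.25
Terminal payoffs (S − K): max(17.5, 0) = 17.5, max(-20.75, 0) = 0
Node 0 (S = 45): V_0 = e^(−0.08)·[0.4598·17.5000 + 0.5402·0.0000] = 7.4275

$7.43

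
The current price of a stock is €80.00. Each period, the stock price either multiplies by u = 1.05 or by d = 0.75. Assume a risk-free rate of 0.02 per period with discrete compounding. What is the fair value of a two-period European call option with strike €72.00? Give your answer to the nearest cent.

Risk-neutral probability p = (1 + 0.02 − 0.75)/(1.05 − 0.75) = 0.2700/0.3000 = 0.9000
Terminal stock prices: S_uu = 88.2, S_ud = 63, S_dd = 45
Terminal payoffs (S − K): max(16.2, 0) = 16.2, max(-9, 0) = 0, max(-27, 0) = 0
Node u (S = 84): V_u = 1/1.02·[0.9000·16.2000 + 0.1000·0.0000] = 14.2941
Node d (S = 60): V_d = 1/1.02·[0.9000·0.0000 + 0.1000·0.0000] = 0.0000
Node 0 (S = 80): V_0 = 1/1.02·[0.9000·14.2941 + 0.1000·0.0000] = 12.6125

€12.61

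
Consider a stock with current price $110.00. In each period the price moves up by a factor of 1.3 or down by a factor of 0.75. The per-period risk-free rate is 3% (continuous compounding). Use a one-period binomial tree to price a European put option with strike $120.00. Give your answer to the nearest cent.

$17.83

Risk-neutral probability p = (e^0.03 − 0.75)/(1.3 − 0.75) = 0.2805/0.5500 = 0.5099
Terminal stock prices: S_u = 143, S_d = 82.5
Terminal payoffs (K − S): max(-23, 0) = 0, max(37.5, 0) = 37.5
Node 0 (S = 110): V_0 = e^(−0.03)·[0.5099·0.0000 + 0.4901·37.5000] = 17.8349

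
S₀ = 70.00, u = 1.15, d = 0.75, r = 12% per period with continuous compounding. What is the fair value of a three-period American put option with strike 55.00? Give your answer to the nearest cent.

0.14

Risk-neutral probability p = (e^0.12 − 0.75)/(1.15 − 0.75) = 0.3775/0.4000 = 0.9437
Terminal stock prices: S_uuu = 106.5, S_uud = 69.43, S_udd = 45.28, S_ddd = 29.53
Terminal payoffs (K − S): max(-51.46, 0) = 0, max(-14.43, 0) = 0, max(9.719, 0) = 9.719, max(25.47, 0) = 25.47
Node uu (S = 92.57): continuation = e^(−0.12)·[0.9437·0.0000 + 0.0563·0.0000] = 0.0000; exercise value = 0.0000 ≤ continuation, so V_uu = 0.0000
Node ud (S = 60.38): continuation = e^(−0.12)·[0.9437·0.0000 + 0.0563·9.7188] = 0.4849; exercise value = 0.0000 ≤ continuation, so V_ud = 0.4849
Node dd (S = 39.38): continuation = e^(−0.12)·[0.9437·9.7188 + 0.0563·25.4688] = 9.4056; exercise value = 15.6250 > continuation, so V_dd = 15.6250 (exercise)
Node u (S = 80.5): continuation = e^(−0.12)·[0.9437·0.0000 + 0.0563·0.4849] = 0.0242; exercise value = 0.0000 ≤ continuation, so V_u = 0.0242
Node d (S = 52.5): continuation = e^(−0.12)·[0.9437·0.4849 + 0.0563·15.6250] = 1.1855; exercise value = 2.5000 > continuation, so V_d = 2.5000 (exercise)
Node 0 (S = 70): continuation = e^(−0.12)·[0.9437·0.0242 + 0.0563·2.5000] = 0.1450; exercise value = 0.0000 ≤ continuation, so V_0 = 0.1450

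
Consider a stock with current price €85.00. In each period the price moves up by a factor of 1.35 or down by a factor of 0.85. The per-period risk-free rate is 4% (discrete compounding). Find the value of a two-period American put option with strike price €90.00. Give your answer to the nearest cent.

€10.58

Risk-neutral probability p = (1 + 0.04 − 0.85)/(1.35 − 0.85) = 0.1900/0.5000 = 0.3800
Terminal stock prices: S_uu = 154.9, S_ud = 97.54, S_dd = 61.41
Terminal payoffs (K − S): max(-64.91, 0) = 0, max(-7.538, 0) = 0, max(28.59, 0) = 28.59
Node u (S = 114.8): continuation = 1/1.04·[0.3800·0.0000 + 0.6200·0.0000] = 0.0000; exercise value = 0.0000 ≤ continuation, so V_u = 0.0000
Node d (S = 72.25): continuation = 1/1.04·[0.3800·0.0000 + 0.6200·28.5875] = 17.0425; exercise value = 17.7500 > continuation, so V_d = 17.7500 (exercise)
Node 0 (S = 85): continuation = 1/1.04·[0.3800·0.0000 + 0.6200·17.7500] = 10.5817; exercise value = 5.0000 ≤ continuation, so V_0 = 10.5817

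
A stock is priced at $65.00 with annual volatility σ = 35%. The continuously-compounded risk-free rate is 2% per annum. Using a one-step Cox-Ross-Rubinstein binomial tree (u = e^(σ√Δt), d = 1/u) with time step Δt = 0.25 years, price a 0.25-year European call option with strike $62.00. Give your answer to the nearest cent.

CRR parameters: u = e^(σ√Δt) = e^(0.35·√0.25) = 1.1912, d = 1/u = 0.8395
Per-period rate: rΔt = 0.02·0.25 = 0.005, so R = e^0.005 = 1.0050
Risk-neutral probability p = (e^0.005 − 0.8395)/(1.1912 − 0.8395) = 0.1656/0.3518 = 0.4706
Terminal stock prices: S_u = 77.43, S_d = 54.56
Terminal payoffs (S − K): max(15.43, 0) = 15.43, max(-7.435, 0) = 0
Node 0 (S = 65): V_0 = e^(−0.005)·[0.4706·15.4310 + 0.5294·0.0000] = 7.2258

$7.23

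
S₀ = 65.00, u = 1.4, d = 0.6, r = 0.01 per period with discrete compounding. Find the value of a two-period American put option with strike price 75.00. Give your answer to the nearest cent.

22.37

Risk-neutral probability p = (1 + 0.01 − 0.6)/(1.4 − 0.6) = 0.4100/0.8000 = 0.5125
Terminal stock prices: S_uu = 127.4, S_ud = 54.6, S_dd = 23.4
Terminal payoffs (K − S): max(-52.4, 0) = 0, max(20.4, 0) = 20.4, max(51.6, 0) = 51.6
Node u (S = 91): continuation = 1/1.01·[0.5125·0.0000 + 0.4875·20.4000] = 9.8465; exercise value = 0.0000 ≤ continuation, so V_u = 9.8465
Node d (S = 39): continuation = 1/1.01·[0.5125·20.4000 + 0.4875·51.6000] = 35.2574; exercise value = 36.0000 > continuation, so V_d = 36.0000 (exercise)
Node 0 (S = 65): continuation = 1/1.01·[0.5125·9.8465 + 0.4875·36.0000] = 22.3726; exercise value = 10.0000 ≤ continuation, so V_0 = 22.3726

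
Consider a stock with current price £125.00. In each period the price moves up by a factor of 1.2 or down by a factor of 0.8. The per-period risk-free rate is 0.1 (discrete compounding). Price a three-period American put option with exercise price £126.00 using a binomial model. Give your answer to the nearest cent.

£6.97

Risk-neutral probability p = (1 + 0.1 − 0.8)/(1.2 − 0.8) = 0.3000/0.4000 = 0.7500
Terminal stock prices: S_uuu = 216, S_uud = 144, S_udd = 96, S_ddd = 64
Terminal payoffs (K − S): max(-90, 0) = 0, max(-18, 0) = 0, max(30, 0) = 30, max(62, 0) = 62
Node uu (S = 180): continuation = 1/1.1·[0.7500·0.0000 + 0.2500·0.0000] = 0.0000; exercise value = 0.0000 ≤ continuation, so V_uu = 0.0000
Node ud (S = 120): continuation = 1/1.1·[0.7500·0.0000 + 0.2500·30.0000] = 6.8182; exercise value = 6.0000 ≤ continuation, so V_ud = 6.8182
Node dd (S = 80): continuation = 1/1.1·[0.7500·30.0000 + 0.2500·62.0000] = 34.5455; exercise value = 46.0000 > continuation, so V_dd = 46.0000 (exercise)
Node u (S = 150): continuation = 1/1.1·[0.7500·0.0000 + 0.2500·6.8182] = 1.5496; exercise value = 0.0000 ≤ continuation, so V_u = 1.5496
Node d (S = 100): continuation = 1/1.1·[0.7500·6.8182 + 0.2500·46.0000] = 15.1033; exercise value = 26.0000 > continuation, so V_d = 26.0000 (exercise)
Node 0 (S = 125): continuation = 1/1.1·[0.7500·1.5496 + 0.2500·26.0000] = 6.9656; exercise value = 1.0000 ≤ continuation, so V_0 = 6.9656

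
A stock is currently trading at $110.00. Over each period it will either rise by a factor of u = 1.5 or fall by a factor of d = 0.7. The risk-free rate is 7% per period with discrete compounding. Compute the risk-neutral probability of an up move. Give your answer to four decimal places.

p = 0.4625

Risk-neutral probability p = (1 + 0.07 − 0.7)/(1.5 − 0.7) = 0.3700/0.8000 = 0.4625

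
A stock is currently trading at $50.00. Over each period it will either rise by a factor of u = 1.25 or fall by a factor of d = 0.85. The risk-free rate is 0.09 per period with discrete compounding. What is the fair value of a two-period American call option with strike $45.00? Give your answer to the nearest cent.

Risk-neutral probability p = (1 + 0.09 − 0.85)/(1.25 − 0.85) = 0.2400/0.4000 = 0.6000
Terminal stock prices: S_uu = 78.12, S_ud = 53.12, S_dd = 36.12
Terminal payoffs (S − K): max(33.12, 0) = 33.12, max(8.125, 0) = 8.125, max(-8.875, 0) = 0
Node u (S = 62.5): continuation = 1/1.09·[0.6000·33.1250 + 0.4000·8.1250] = 21.2156; exercise value = 17.5000 ≤ continuation, so V_u = 21.2156
Node d (S = 42.5): continuation = 1/1.09·[0.6000·8.1250 + 0.4000·0.0000] = 4.4725; exercise value = 0.0000 ≤ continuation, so V_d = 4.4725
Node 0 (S = 50): continuation = 1/1.09·[0.6000·21.2156 + 0.4000·4.4725] = 13.3196; exercise value = 5.0000 ≤ continuation, so V_0 = 13.3196

$13.32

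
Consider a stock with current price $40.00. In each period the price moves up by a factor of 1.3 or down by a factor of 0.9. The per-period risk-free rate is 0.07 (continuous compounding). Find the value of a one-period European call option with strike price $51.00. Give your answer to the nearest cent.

Risk-neutral probability p = (e^0.07 − 0.9)/(1.3 − 0.9) = 0.1725/0.4000 = 0.4313
Terminal stock prices: S_u = 52, S_d = 36
Terminal payoffs (S − K): max(1, 0) = 1, max(-15, 0) = 0
Node 0 (S = 40): V_0 = e^(−0.07)·[0.4313·1.0000 + 0.5687·0.0000] = 0.4021

$0.40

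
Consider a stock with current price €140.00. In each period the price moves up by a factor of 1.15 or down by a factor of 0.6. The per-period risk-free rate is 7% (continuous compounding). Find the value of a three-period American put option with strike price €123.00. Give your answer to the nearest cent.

€8.91

Risk-neutral probability p = (e^0.07 − 0.6)/(1.15 − 0.6) = 0.4725/0.5500 = 0.8591
Terminal stock prices: S_uuu = 212.9, S_uud = 111.1, S_udd = 57.96, S_ddd = 30.24
Terminal payoffs (K − S): max(-89.92, 0) = 0, max(11.91, 0) = 11.91, max(65.04, 0) = 65.04, max(92.76, 0) = 92.76
Node uu (S = 185.1): continuation = e^(−0.07)·[0.8591·0.0000 + 0.1409·11.9100] = 1.5646; exercise value = 0.0000 ≤ continuation, so V_uu = 1.5646
Node ud (S = 96.6): continuation = e^(−0.07)·[0.8591·11.9100 + 0.1409·65.0400] = 18.0844; exercise value = 26.4000 > continuation, so V_ud = 26.4000 (exercise)
Node dd (S = 50.4): continuation = e^(−0.07)·[0.8591·65.0400 + 0.1409·92.7600] = 64.2844; exercise value = 72.6000 > continuation, so V_dd = 72.6000 (exercise)
Node u (S = 161): continuation = e^(−0.07)·[0.8591·1.5646 + 0.1409·26.4000] = 4.7214; exercise value = 0.0000 ≤ continuation, so V_u = 4.7214
Node d (S = 84): continuation = e^(−0.07)·[0.8591·26.4000 + 0.1409·72.6000] = 30.6844; exercise value = 39.0000 > continuation, so V_d = 39.0000 (exercise)
Node 0 (S = 140): continuation = e^(−0.07)·[0.8591·4.7214 + 0.1409·39.0000] = 8.9054; exercise value = 0.0000 ≤ continuation, so V_0 = 8.9054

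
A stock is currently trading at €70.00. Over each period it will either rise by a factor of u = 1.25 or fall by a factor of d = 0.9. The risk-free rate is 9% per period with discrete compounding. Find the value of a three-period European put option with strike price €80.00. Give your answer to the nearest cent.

€4.54

Risk-neutral probability p = (1 + 0.09 − 0.9)/(1.25 − 0.9) = 0.1900/0.3500 = 0.5429
Terminal stock prices: S_uuu = 136.7, S_uud = 98.44, S_udd = 70.88, S_ddd = 51.03
Terminal payoffs (K − S): max(-56.72, 0) = 0, max(-18.44, 0) = 0, max(9.125, 0) = 9.125, max(28.97, 0) = 28.97
Node uu (S = 109.4): V_uu = 1/1.09·[0.5429·0.0000 + 0.4571·0.0000] = 0.0000
Node ud (S = 78.75): V_ud = 1/1.09·[0.5429·0.0000 + 0.4571·9.1250] = 3.8270
Node dd (S = 56.7): V_dd = 1/1.09·[0.5429·9.1250 + 0.4571·28.9700] = 16.6945
Node u (S = 87.5): V_u = 1/1.09·[0.5429·0.0000 + 0.4571·3.8270] = 1.6050
Node d (S = 63): V_d = 1/1.09·[0.5429·3.8270 + 0.4571·16.6945] = 8.9076
Node 0 (S = 70): V_0 = 1/1.09·[0.5429·1.6050 + 0.4571·8.9076] = 4.5352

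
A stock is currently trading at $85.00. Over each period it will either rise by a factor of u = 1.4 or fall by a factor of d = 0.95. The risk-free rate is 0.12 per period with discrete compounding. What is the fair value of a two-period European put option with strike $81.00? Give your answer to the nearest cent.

$1.32

Risk-neutral probability p = (1 + 0.12 − 0.95)/(1.4 − 0.95) = 0.1700/0.4500 = 0.3778
Terminal stock prices: S_uu = 166.6, S_ud = 113, S_dd = 76.71
Terminal payoffs (K − S): max(-85.6, 0) = 0, max(-32.05, 0) = 0, max(4.288, 0) = 4.288
Node u (S = 119): V_u = 1/1.12·[0.3778·0.0000 + 0.6222·0.0000] = 0.0000
Node d (S = 80.75): V_d = 1/1.12·[0.3778·0.0000 + 0.6222·4.2875] = 2.3819
Node 0 (S = 85): V_0 = 1/1.12·[0.3778·0.0000 + 0.6222·2.3819] = 1.3233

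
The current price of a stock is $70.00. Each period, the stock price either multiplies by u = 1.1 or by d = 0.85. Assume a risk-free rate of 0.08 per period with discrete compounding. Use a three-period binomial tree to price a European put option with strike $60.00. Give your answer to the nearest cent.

Risk-neutral probability p = (1 + 0.08 − 0.85)/(1.1 − 0.85) = 0.2300/0.2500 = 0.9200
Terminal stock prices: S_uuu = 93.17, S_uud = 72, S_udd = 55.63, S_ddd = 42.99
Terminal payoffs (K − S): max(-33.17, 0) = 0, max(-12, 0) = 0, max(4.368, 0) = 4.368, max(17.01, 0) = 17.01
Node uu (S = 84.7): V_uu = 1/1.08·[0.9200·0.0000 + 0.0800·0.0000] = 0.0000
Node ud (S = 65.45): V_ud = 1/1.08·[0.9200·0.0000 + 0.0800·4.3675] = 0.3235
Node dd (S = 50.57): V_dd = 1/1.08·[0.9200·4.3675 + 0.0800·17.0113] = 4.9806
Node u (S = 77): V_u = 1/1.08·[0.9200·0.0000 + 0.0800·0.3235] = 0.0240
Node d (S = 59.5): V_d = 1/1.08·[0.9200·0.3235 + 0.0800·4.9806] = 0.6445
Node 0 (S = 70): V_0 = 1/1.08·[0.9200·0.0240 + 0.0800·0.6445] = 0.0682

$0.07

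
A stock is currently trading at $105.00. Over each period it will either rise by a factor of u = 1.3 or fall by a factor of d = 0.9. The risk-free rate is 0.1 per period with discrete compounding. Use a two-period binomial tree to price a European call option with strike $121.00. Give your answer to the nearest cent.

Risk-neutral probability p = (1 + 0.1 − 0.9)/(1.3 − 0.9) = 0.2000/0.4000 = 0.5000
Terminal stock prices: S_uu = 177.5, S_ud = 122.9, S_dd = 85.05
Terminal payoffs (S − K): max(56.45, 0) = 56.45, max(1.85, 0) = 1.85, max(-35.95, 0) = 0
Node u (S = 136.5): V_u = 1/1.1·[0.5000·56.4500 + 0.5000·1.8500] = 26.5000
Node d (S = 94.5): V_d = 1/1.1·[0.5000·1.8500 + 0.5000·0.0000] = 0.8409
Node 0 (S = 105): V_0 = 1/1.1·[0.5000·26.5000 + 0.5000·0.8409] = 12.4277

$12.43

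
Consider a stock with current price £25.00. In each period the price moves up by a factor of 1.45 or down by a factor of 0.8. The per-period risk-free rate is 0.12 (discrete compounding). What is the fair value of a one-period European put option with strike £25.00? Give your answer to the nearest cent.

£2.27

Risk-neutral probability p = (1 + 0.12 − 0.8)/(1.45 − 0.8) = 0.3200/0.6500 = 0.4923
Terminal stock prices: S_u = 36.25, S_d = 20
Terminal payoffs (K − S): max(-11.25, 0) = 0, max(5, 0) = 5
Node 0 (S = 25): V_0 = 1/1.12·[0.4923·0.0000 + 0.5077·5.0000] = 2.2665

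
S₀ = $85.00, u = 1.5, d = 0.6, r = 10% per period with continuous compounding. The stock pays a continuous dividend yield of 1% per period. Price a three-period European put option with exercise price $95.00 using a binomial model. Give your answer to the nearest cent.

Per-period risk-free factor R = e^0.1 = 1.1052; dividend-adjusted growth = e^(0.1−0.01) = 1.0942.
Risk-neutral probability p = (1.0942 − 0.6)/(1.5 − 0.6) = 0.4942/0.9000 = 0.5491
Terminal stock prices: S_uuu = 286.9, S_uud = 114.8, S_udd = 45.9, S_ddd = 18.36
Terminal payoffs (K − S): max(-191.9, 0) = 0, max(-19.75, 0) = 0, max(49.1, 0) = 49.1, max(76.64, 0) = 76.64
Node uu (S = 191.2): V_uu = e^(−0.1)·[0.5491·0.0000 + 0.4509·0.0000] = 0.0000
Node ud (S = 76.5): V_ud = e^(−0.1)·[0.5491·0.0000 + 0.4509·49.1000] = 20.0331
Node dd (S = 30.6): V_dd = e^(−0.1)·[0.5491·49.1000 + 0.4509·76.6400] = 55.6640
Node u (S = 127.5): V_u = e^(−0.1)·[0.5491·0.0000 + 0.4509·20.0331] = 8.1737
Node d (S = 51): V_d = e^(−0.1)·[0.5491·20.0331 + 0.4509·55.6640] = 32.6644
Node 0 (S = 85): V_0 = e^(−0.1)·[0.5491·8.1737 + 0.4509·32.6644] = 17.3882

$17.39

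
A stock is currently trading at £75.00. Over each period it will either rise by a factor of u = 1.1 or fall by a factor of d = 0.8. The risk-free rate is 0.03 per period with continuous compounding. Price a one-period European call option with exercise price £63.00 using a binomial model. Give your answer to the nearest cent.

£14.54

Risk-neutral probability p = (e^0.03 − 0.8)/(1.1 − 0.8) = 0.2305/0.3000 = 0.7682
Terminal stock prices: S_u = 82.5, S_d = 60
Terminal payoffs (S − K): max(19.5, 0) = 19.5, max(-3, 0) = 0
Node 0 (S = 75): V_0 = e^(−0.03)·[0.7682·19.5000 + 0.2318·0.0000] = 14.5368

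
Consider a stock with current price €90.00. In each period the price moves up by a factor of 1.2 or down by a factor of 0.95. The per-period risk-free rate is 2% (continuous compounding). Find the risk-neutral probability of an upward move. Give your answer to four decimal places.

Risk-neutral probability p = (e^0.02 − 0.95)/(1.2 − 0.95) = 0.0702/0.2500 = 0.2808

p = 0.2808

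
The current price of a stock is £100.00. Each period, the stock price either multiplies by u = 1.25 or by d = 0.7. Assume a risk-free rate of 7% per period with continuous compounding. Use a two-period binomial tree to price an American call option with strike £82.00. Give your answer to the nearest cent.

£31.70

Risk-neutral probability p = (e^0.07 − 0.7)/(1.25 − 0.7) = 0.3725/0.5500 = 0.6773
Terminal stock prices: S_uu = 156.2, S_ud = 87.5, S_dd = 49
Terminal payoffs (S − K): max(74.25, 0) = 74.25, max(5.5, 0) = 5.5, max(-33, 0) = 0
Node u (S = 125): continuation = e^(−0.07)·[0.6773·74.2500 + 0.3227·5.5000] = 48.5437; exercise value = 43.0000 ≤ continuation, so V_u = 48.5437
Node d (S = 70): continuation = e^(−0.07)·[0.6773·5.5000 + 0.3227·0.0000] = 3.4732; exercise value = 0.0000 ≤ continuation, so V_d = 3.4732
Node 0 (S = 100): continuation = e^(−0.07)·[0.6773·48.5437 + 0.3227·3.4732] = 31.7004; exercise value = 18.0000 ≤ continuation, so V_0 = 31.7004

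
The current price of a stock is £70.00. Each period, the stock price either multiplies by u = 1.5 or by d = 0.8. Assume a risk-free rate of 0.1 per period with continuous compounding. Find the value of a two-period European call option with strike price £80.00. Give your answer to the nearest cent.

Risk-neutral probability p = (e^0.1 − 0.8)/(1.5 − 0.8) = 0.3052/0.7000 = 0.4360
Terminal stock prices: S_uu = 157.5, S_ud = 84, S_dd = 44.8
Terminal payoffs (S − K): max(77.5, 0) = 77.5, max(4, 0) = 4, max(-35.2, 0) = 0
Node u (S = 105): V_u = e^(−0.1)·[0.4360·77.5000 + 0.5640·4.0000] = 32.6130
Node d (S = 56): V_d = e^(−0.1)·[0.4360·4.0000 + 0.5640·0.0000] = 1.5779
Node 0 (S = 70): V_0 = e^(−0.1)·[0.4360·32.6130 + 0.5640·1.5779] = 13.6702

£13.67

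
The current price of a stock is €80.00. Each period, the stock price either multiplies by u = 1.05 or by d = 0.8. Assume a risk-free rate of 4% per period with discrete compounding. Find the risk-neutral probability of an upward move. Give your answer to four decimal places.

Risk-neutral probability p = (1 + 0.04 − 0.8)/(1.05 − 0.8) = 0.2400/0.2500 = 0.9600

p = 0.9600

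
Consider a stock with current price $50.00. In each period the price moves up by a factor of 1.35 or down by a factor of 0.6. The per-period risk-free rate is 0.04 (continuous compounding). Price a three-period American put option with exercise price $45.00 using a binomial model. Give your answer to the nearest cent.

Risk-neutral probability p = (e^0.04 − 0.6)/(1.35 − 0.6) = 0.4408/0.7500 = 0.5877
Terminal stock prices: S_uuu = 123, S_uud = 54.68, S_udd = 24.3, S_ddd = 10.8
Terminal payoffs (K − S): max(-78.02, 0) = 0, max(-9.675, 0) = 0, max(20.7, 0) = 20.7, max(34.2, 0) = 34.2
Node uu (S = 91.13): continuation = e^(−0.04)·[0.5877·0.0000 + 0.4123·0.0000] = 0.0000; exercise value = 0.0000 ≤ continuation, so V_uu = 0.0000
Node ud (S = 40.5): continuation = e^(−0.04)·[0.5877·0.0000 + 0.4123·20.7000] = 8.1990; exercise value = 4.5000 ≤ continuation, so V_ud = 8.1990
Node dd (S = 18): continuation = e^(−0.04)·[0.5877·20.7000 + 0.4123·34.2000] = 25.2355; exercise value = 27.0000 > continuation, so V_dd = 27.0000 (exercise)
Node u (S = 67.5): continuation = e^(−0.04)·[0.5877·0.0000 + 0.4123·8.1990] = 3.2475; exercise value = 0.0000 ≤ continuation, so V_u = 3.2475
Node d (S = 30): continuation = e^(−0.04)·[0.5877·8.1990 + 0.4123·27.0000] = 15.3244; exercise value = 15.0000 ≤ continuation, so V_d = 15.3244
Node 0 (S = 50): continuation = e^(−0.04)·[0.5877·3.2475 + 0.4123·15.3244] = 7.9037; exercise value = 0.0000 ≤ continuation, so V_0 = 7.9037

$7.90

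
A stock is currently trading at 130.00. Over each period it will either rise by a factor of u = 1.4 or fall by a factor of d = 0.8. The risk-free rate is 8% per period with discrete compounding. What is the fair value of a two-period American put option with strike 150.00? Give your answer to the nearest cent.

Risk-neutral probability p = (1 + 0.08 − 0.8)/(1.4 − 0.8) = 0.2800/0.6000 = 0.4667
Terminal stock prices: S_uu = 254.8, S_ud = 145.6, S_dd = 83.2
Terminal payoffs (K − S): max(-104.8, 0) = 0, max(4.4, 0) = 4.4, max(66.8, 0) = 66.8
Node u (S = 182): continuation = 1/1.08·[0.4667·0.0000 + 0.5333·4.4000] = 2.1728; exercise value = 0.0000 ≤ continuation, so V_u = 2.1728
Node d (S = 104): continuation = 1/1.08·[0.4667·4.4000 + 0.5333·66.8000] = 34.8889; exercise value = 46.0000 > continuation, so V_d = 46.0000 (exercise)
Node 0 (S = 130): continuation = 1/1.08·[0.4667·2.1728 + 0.5333·46.0000] = 23.6549; exercise value = 20.0000 ≤ continuation, so V_0 = 23.6549

23.65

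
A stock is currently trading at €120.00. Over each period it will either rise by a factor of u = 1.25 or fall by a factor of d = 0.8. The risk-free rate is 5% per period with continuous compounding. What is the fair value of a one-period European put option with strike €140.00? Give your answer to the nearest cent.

€18.48

Risk-neutral probability p = (e^0.05 − 0.8)/(1.25 − 0.8) = 0.2513/0.4500 = 0.5584
Terminal stock prices: S_u = 150, S_d = 96
Terminal payoffs (K − S): max(-10, 0) = 0, max(44, 0) = 44
Node 0 (S = 120): V_0 = e^(−0.05)·[0.5584·0.0000 + 0.4416·44.0000] = 18.4836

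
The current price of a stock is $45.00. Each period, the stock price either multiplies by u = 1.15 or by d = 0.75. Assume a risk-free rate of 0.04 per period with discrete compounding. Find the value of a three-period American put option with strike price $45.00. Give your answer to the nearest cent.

$4.16

Risk-neutral probability p = (1 + 0.04 − 0.75)/(1.15 − 0.75) = 0.2900/0.4000 = 0.7250
Terminal stock prices: S_uuu = 68.44, S_uud = 44.63, S_udd = 29.11, S_ddd = 18.98
Terminal payoffs (K − S): max(-23.44, 0) = 0, max(0.3656, 0) = 0.3656, max(15.89, 0) = 15.89, max(26.02, 0) = 26.02
Node uu (S = 59.51): continuation = 1/1.04·[0.7250·0.0000 + 0.2750·0.3656] = 0.0967; exercise value = 0.0000 ≤ continuation, so V_uu = 0.0967
Node ud (S = 38.81): continuation = 1/1.04·[0.7250·0.3656 + 0.2750·15.8906] = 4.4567; exercise value = 6.1875 > continuation, so V_ud = 6.1875 (exercise)
Node dd (S = 25.31): continuation = 1/1.04·[0.7250·15.8906 + 0.2750·26.0156] = 17.9567; exercise value = 19.6875 > continuation, so V_dd = 19.6875 (exercise)
Node u (S = 51.75): continuation = 1/1.04·[0.7250·0.0967 + 0.2750·6.1875] = 1.7035; exercise value = 0.0000 ≤ continuation, so V_u = 1.7035
Node d (S = 33.75): continuation = 1/1.04·[0.7250·6.1875 + 0.2750·19.6875] = 9.5192; exercise value = 11.2500 > continuation, so V_d = 11.2500 (exercise)
Node 0 (S = 45): continuation = 1/1.04·[0.7250·1.7035 + 0.2750·11.2500] = 4.1623; exercise value = 0.0000 ≤ continuation, so V_0 = 4.1623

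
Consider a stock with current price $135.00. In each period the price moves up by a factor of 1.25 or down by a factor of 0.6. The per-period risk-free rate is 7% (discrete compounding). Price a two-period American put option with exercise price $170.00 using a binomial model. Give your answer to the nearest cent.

Risk-neutral probability p = (1 + 0.07 − 0.6)/(1.25 − 0.6) = 0.4700/0.6500 = 0.7231
Terminal stock prices: S_uu = 210.9, S_ud = 101.2, S_dd = 48.6
Terminal payoffs (K − S): max(-40.94, 0) = 0, max(68.75, 0) = 68.75, max(121.4, 0) = 121.4
Node u (S = 168.8): continuation = 1/1.07·[0.7231·0.0000 + 0.2769·68.7500] = 17.7930; exercise value = 1.2500 ≤ continuation, so V_u = 17.7930
Node d (S = 81): continuation = 1/1.07·[0.7231·68.7500 + 0.2769·121.4000] = 77.8785; exercise value = 89.0000 > continuation, so V_d = 89.0000 (exercise)
Node 0 (S = 135): continuation = 1/1.07·[0.7231·17.7930 + 0.2769·89.0000] = 35.0578; exercise value = 35.0000 ≤ continuation, so V_0 = 35.0578

$35.06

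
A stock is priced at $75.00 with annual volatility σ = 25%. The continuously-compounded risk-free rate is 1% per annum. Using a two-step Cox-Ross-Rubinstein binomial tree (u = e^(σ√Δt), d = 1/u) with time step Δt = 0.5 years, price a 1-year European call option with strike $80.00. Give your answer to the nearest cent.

$5.86

CRR parameters: u = e^(σ√Δt) = e^(0.25·√0.5) = 1.1934, d = 1/u = 0.8380
Per-period rate: rΔt = 0.01·0.5 = 0.005, so R = e^0.005 = 1.0050
Risk-neutral probability p = (e^0.005 − 0.8380)/(1.1934 − 0.8380) = 0.1670/0.3554 = 0.4700
Terminal stock prices: S_uu = 106.8, S_ud = 75, S_dd = 52.66
Terminal payoffs (S − K): max(26.81, 0) = 26.81, max(-5, 0) = 0, max(-27.34, 0) = 0
Node u (S = 89.5): V_u = e^(−0.005)·[0.4700·26.8089 + 0.5300·0.0000] = 12.5380
Node d (S = 62.85): V_d = e^(−0.005)·[0.4700·0.0000 + 0.5300·0.0000] = 0.0000
Node 0 (S = 75): V_0 = e^(−0.005)·[0.4700·12.5380 + 0.5300·0.0000] = 5.8638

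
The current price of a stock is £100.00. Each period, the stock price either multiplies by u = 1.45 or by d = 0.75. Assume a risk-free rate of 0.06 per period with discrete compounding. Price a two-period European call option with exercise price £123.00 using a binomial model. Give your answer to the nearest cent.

£15.23

Risk-neutral probability p = (1 + 0.06 − 0.75)/(1.45 − 0.75) = 0.3100/0.7000 = 0.4429
Terminal stock prices: S_uu = 210.2, S_ud = 108.8, S_dd = 56.25
Terminal payoffs (S − K): max(87.25, 0) = 87.25, max(-14.25, 0) = 0, max(-66.75, 0) = 0
Node u (S = 145): V_u = 1/1.06·[0.4429·87.2500 + 0.5571·0.0000] = 36.4522
Node d (S = 75): V_d = 1/1.06·[0.4429·0.0000 + 0.5571·0.0000] = 0.0000
Node 0 (S = 100): V_0 = 1/1.06·[0.4429·36.4522 + 0.5571·0.0000] = 15.2293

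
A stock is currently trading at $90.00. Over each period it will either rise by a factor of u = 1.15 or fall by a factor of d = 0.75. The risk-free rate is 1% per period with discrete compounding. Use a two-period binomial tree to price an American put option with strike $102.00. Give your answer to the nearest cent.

$17.39

Risk-neutral probability p = (1 + 0.01 − 0.75)/(1.15 − 0.75) = 0.2600/0.4000 = 0.6500
Terminal stock prices: S_uu = 119, S_ud = 77.62, S_dd = 50.62
Terminal payoffs (K − S): max(-17.02, 0) = 0, max(24.38, 0) = 24.38, max(51.38, 0) = 51.38
Node u (S = 103.5): continuation = 1/1.01·[0.6500·0.0000 + 0.3500·24.3750] = 8.4468; exercise value = 0.0000 ≤ continuation, so V_u = 8.4468
Node d (S = 67.5): continuation = 1/1.01·[0.6500·24.3750 + 0.3500·51.3750] = 33.4901; exercise value = 34.5000 > continuation, so V_d = 34.5000 (exercise)
Node 0 (S = 90): continuation = 1/1.01·[0.6500·8.4468 + 0.3500·34.5000] = 17.3915; exercise value = 12.0000 ≤ continuation, so V_0 = 17.3915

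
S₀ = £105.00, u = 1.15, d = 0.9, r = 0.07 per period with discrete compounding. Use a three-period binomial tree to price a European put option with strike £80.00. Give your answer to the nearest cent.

£0.09

Risk-neutral probability p = (1 + 0.07 − 0.9)/(1.15 − 0.9) = 0.1700/0.2500 = 0.6800
Terminal stock prices: S_uuu = 159.7, S_uud = 125, S_udd = 97.81, S_ddd = 76.55
Terminal payoffs (K − S): max(-79.69, 0) = 0, max(-44.98, 0) = 0, max(-17.81, 0) = 0, max(3.455, 0) = 3.455
Node uu (S = 138.9): V_uu = 1/1.07·[0.6800·0.0000 + 0.3200·0.0000] = 0.0000
Node ud (S = 108.7): V_ud = 1/1.07·[0.6800·0.0000 + 0.3200·0.0000] = 0.0000
Node dd (S = 85.05): V_dd = 1/1.07·[0.6800·0.0000 + 0.3200·3.4550] = 1.0333
Node u (S = 120.7): V_u = 1/1.07·[0.6800·0.0000 + 0.3200·0.0000] = 0.0000
Node d (S = 94.5): V_d = 1/1.07·[0.6800·0.0000 + 0.3200·1.0333] = 0.3090
Node 0 (S = 105): V_0 = 1/1.07·[0.6800·0.0000 + 0.3200·0.3090] = 0.0924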